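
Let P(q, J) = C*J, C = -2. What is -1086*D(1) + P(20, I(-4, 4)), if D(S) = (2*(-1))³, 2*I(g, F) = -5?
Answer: 8693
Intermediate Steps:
I(g, F) = -5/2 (I(g, F) = (½)*(-5) = -5/2)
P(q, J) = -2*J
D(S) = -8 (D(S) = (-2)³ = -8)
-1086*D(1) + P(20, I(-4, 4)) = -1086*(-8) - 2*(-5/2) = 8688 + 5 = 8693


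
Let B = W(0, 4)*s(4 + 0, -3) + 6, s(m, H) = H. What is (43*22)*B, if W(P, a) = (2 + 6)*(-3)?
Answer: 73788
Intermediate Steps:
W(P, a) = -24 (W(P, a) = 8*(-3) = -24)
B = 78 (B = -24*(-3) + 6 = 72 + 6 = 78)
(43*22)*B = (43*22)*78 = 946*78 = 73788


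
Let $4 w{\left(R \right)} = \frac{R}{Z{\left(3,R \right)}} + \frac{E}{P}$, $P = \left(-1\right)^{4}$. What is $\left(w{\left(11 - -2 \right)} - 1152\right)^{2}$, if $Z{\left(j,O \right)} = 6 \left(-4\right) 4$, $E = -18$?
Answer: $\frac{197232803881}{147456} \approx 1.3376 \cdot 10^{6}$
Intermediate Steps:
$P = 1$
$Z{\left(j,O \right)} = -96$ ($Z{\left(j,O \right)} = \left(-24\right) 4 = -96$)
$w{\left(R \right)} = - \frac{9}{2} - \frac{R}{384}$ ($w{\left(R \right)} = \frac{\frac{R}{-96} - \frac{18}{1}}{4} = \frac{R \left(- \frac{1}{96}\right) - 18}{4} = \frac{- \frac{R}{96} - 18}{4} = \frac{-18 - \frac{R}{96}}{4} = - \frac{9}{2} - \frac{R}{384}$)
$\left(w{\left(11 - -2 \right)} - 1152\right)^{2} = \left(\left(- \frac{9}{2} - \frac{11 - -2}{384}\right) - 1152\right)^{2} = \left(\left(- \frac{9}{2} - \frac{11 + 2}{384}\right) - 1152\right)^{2} = \left(\left(- \frac{9}{2} - \frac{13}{384}\right) - 1152\right)^{2} = \left(- \frac{1741}{384} - 1152\right)^{2} = \left(- \frac{444109}{384}\right)^{2} = \frac{197232803881}{147456}$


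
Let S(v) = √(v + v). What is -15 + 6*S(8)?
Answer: 9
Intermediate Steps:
S(v) = √2*√v (S(v) = √(2*v) = √2*√v)
-15 + 6*S(8) = -15 + 6*(√2*√8) = -15 + 6*(√2*(2*√2)) = -15 + 6*4 = -15 + 24 = 9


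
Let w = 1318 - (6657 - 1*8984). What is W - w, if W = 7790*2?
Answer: 11935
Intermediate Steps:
W = 15580
w = 3645 (w = 1318 - (6657 - 8984) = 1318 - 1*(-2327) = 1318 + 2327 = 3645)
W - w = 15580 - 1*3645 = 15580 - 3645 = 11935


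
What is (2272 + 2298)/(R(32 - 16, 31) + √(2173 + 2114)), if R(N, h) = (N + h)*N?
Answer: 3436640/561217 - 4570*√4287/561217 ≈ 5.5904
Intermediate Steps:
R(N, h) = N*(N + h)
(2272 + 2298)/(R(32 - 16, 31) + √(2173 + 2114)) = (2272 + 2298)/((32 - 16)*((32 - 16) + 31) + √(2173 + 2114)) = 4570/(16*(16 + 31) + √4287) = 4570/(16*47 + √4287) = 4570/(752 + √4287)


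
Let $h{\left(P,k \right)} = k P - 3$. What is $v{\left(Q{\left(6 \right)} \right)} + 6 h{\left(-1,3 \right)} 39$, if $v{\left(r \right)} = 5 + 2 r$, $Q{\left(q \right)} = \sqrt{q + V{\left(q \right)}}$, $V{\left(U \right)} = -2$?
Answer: $-1395$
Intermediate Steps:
$Q{\left(q \right)} = \sqrt{-2 + q}$ ($Q{\left(q \right)} = \sqrt{q - 2} = \sqrt{-2 + q}$)
$h{\left(P,k \right)} = -3 + P k$ ($h{\left(P,k \right)} = P k - 3 = -3 + P k$)
$v{\left(Q{\left(6 \right)} \right)} + 6 h{\left(-1,3 \right)} 39 = \left(5 + 2 \sqrt{-2 + 6}\right) + 6 \left(-3 - 3\right) 39 = \left(5 + 2 \sqrt{4}\right) + 6 \left(-3 - 3\right) 39 = \left(5 + 2 \cdot 2\right) + 6 \left(-6\right) 39 = \left(5 + 4\right) - 1404 = 9 - 1404 = -1395$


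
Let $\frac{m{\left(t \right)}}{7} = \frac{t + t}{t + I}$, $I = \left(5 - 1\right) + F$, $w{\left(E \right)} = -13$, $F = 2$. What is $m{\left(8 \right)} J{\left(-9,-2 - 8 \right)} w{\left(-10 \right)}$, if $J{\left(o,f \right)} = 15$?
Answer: $-1560$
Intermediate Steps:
$I = 6$ ($I = \left(5 - 1\right) + 2 = 4 + 2 = 6$)
$m{\left(t \right)} = \frac{14 t}{6 + t}$ ($m{\left(t \right)} = 7 \frac{t + t}{t + 6} = 7 \frac{2 t}{6 + t} = \frac{14 t}{6 + t}$)
$m{\left(8 \right)} J{\left(-9,-2 - 8 \right)} w{\left(-10 \right)} = 14 \cdot 8 \frac{1}{6 + 8} \cdot 15 \left(-13\right) = 14 \cdot 8 \cdot \frac{1}{14} \cdot 15 \left(-13\right) = 8 \cdot 15 \left(-13\right) = 120 \left(-13\right) = -1560$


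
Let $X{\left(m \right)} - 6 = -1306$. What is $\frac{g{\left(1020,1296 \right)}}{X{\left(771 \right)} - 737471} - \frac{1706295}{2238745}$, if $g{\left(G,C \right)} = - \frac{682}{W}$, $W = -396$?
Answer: $- \frac{4538034428621}{5954111576622} \approx -0.76217$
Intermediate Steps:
$X{\left(m \right)} = -1300$ ($X{\left(m \right)} = 6 - 1306 = -1300$)
$g{\left(G,C \right)} = \frac{31}{18}$ ($g{\left(G,C \right)} = - \frac{682}{-396} = \left(-682\right) \left(- \frac{1}{396}\right) = \frac{31}{18}$)
$\frac{g{\left(1020,1296 \right)}}{X{\left(771 \right)} - 737471} - \frac{1706295}{2238745} = \frac{31}{18 \left(-1300 - 737471\right)} - \frac{1706295}{2238745} = \frac{31}{18 \left(-1300 - 737471\right)} - \frac{341259}{447749} = \frac{31}{18 \left(-738771\right)} - \frac{341259}{447749} = \frac{31}{18} \left(- \frac{1}{738771}\right) - \frac{341259}{447749} = - \frac{31}{13297878} - \frac{341259}{447749} = - \frac{4538034428621}{5954111576622}$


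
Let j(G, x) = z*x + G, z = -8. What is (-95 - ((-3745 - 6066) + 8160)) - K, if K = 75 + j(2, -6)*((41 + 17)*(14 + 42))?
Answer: -160919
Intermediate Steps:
j(G, x) = G - 8*x (j(G, x) = -8*x + G = G - 8*x)
K = 162475 (K = 75 + (2 - 8*(-6))*((41 + 17)*(14 + 42)) = 75 + (2 + 48)*(58*56) = 75 + 50*3248 = 75 + 162400 = 162475)
(-95 - ((-3745 - 6066) + 8160)) - K = (-95 - ((-3745 - 6066) + 8160)) - 1*162475 = (-95 - (-9811 + 8160)) - 162475 = (-95 - 1*(-1651)) - 162475 = (-95 + 1651) - 162475 = 1556 - 162475 = -160919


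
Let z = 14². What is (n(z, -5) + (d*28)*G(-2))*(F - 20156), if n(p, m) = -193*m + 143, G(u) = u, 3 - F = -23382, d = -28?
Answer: 8640804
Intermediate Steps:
F = 23385 (F = 3 - 1*(-23382) = 3 + 23382 = 23385)
z = 196
n(p, m) = 143 - 193*m
(n(z, -5) + (d*28)*G(-2))*(F - 20156) = ((143 - 193*(-5)) - 28*28*(-2))*(23385 - 20156) = ((143 + 965) - 784*(-2))*3229 = (1108 + 1568)*3229 = 2676*3229 = 8640804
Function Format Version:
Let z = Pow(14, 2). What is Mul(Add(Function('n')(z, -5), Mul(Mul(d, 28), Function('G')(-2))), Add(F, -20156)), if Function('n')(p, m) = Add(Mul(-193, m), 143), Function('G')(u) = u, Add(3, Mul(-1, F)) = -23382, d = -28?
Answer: 8640804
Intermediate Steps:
F = 23385 (F = Add(3, Mul(-1, -23382)) = Add(3, 23382) = 23385)
z = 196
Function('n')(p, m) = Add(143, Mul(-193, m))
Mul(Add(Function('n')(z, -5), Mul(Mul(d, 28), Function('G')(-2))), Add(F, -20156)) = Mul(Add(Add(143, Mul(-193, -5)), Mul(Mul(-28, 28), -2)), Add(23385, -20156)) = Mul(Add(Add(143, 965), Mul(-784, -2)), 3229) = Mul(Add(1108, 1568), 3229) = Mul(2676, 3229) = 8640804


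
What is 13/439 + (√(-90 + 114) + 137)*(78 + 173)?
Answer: 15095906/439 + 502*√6 ≈ 35617.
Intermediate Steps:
13/439 + (√(-90 + 114) + 137)*(78 + 173) = 13*(1/439) + (√24 + 137)*251 = 13/439 + (2*√6 + 137)*251 = 13/439 + (137 + 2*√6)*251 = 13/439 + (34387 + 502*√6) = 15095906/439 + 502*√6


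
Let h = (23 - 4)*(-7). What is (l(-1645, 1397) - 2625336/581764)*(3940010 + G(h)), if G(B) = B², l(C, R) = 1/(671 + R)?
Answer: -5371204143483429/300771988 ≈ -1.7858e+7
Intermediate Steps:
h = -133 (h = 19*(-7) = -133)
(l(-1645, 1397) - 2625336/581764)*(3940010 + G(h)) = (1/(671 + 1397) - 2625336/581764)*(3940010 + (-133)²) = (1/2068 - 2625336*1/581764)*(3940010 + 17689) = (1/2068 - 656334/145441)*3957699 = -1357153271/300771988*3957699 = -5371204143483429/300771988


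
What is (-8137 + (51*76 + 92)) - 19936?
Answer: -24105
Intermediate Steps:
(-8137 + (51*76 + 92)) - 19936 = (-8137 + (3876 + 92)) - 19936 = (-8137 + 3968) - 19936 = -4169 - 19936 = -24105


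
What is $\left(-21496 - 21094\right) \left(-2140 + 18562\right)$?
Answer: $-699412980$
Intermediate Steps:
$\left(-21496 - 21094\right) \left(-2140 + 18562\right) = \left(-42590\right) 16422 = -699412980$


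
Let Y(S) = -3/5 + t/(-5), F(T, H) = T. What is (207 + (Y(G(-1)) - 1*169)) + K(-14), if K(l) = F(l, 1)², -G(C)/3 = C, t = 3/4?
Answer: 933/4 ≈ 233.25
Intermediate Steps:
t = ¾ (t = 3*(¼) = ¾ ≈ 0.75000)
G(C) = -3*C
Y(S) = -¾ (Y(S) = -3/5 + (¾)/(-5) = -3*⅕ + (¾)*(-⅕) = -⅗ - 3/20 = -¾)
K(l) = l²
(207 + (Y(G(-1)) - 1*169)) + K(-14) = (207 + (-¾ - 1*169)) + (-14)² = (207 + (-¾ - 169)) + 196 = (207 - 679/4) + 196 = 149/4 + 196 = 933/4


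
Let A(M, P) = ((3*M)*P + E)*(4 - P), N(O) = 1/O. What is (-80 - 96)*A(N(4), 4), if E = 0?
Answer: 0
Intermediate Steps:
A(M, P) = 3*M*P*(4 - P) (A(M, P) = ((3*M)*P + 0)*(4 - P) = (3*M*P + 0)*(4 - P) = (3*M*P)*(4 - P) = 3*M*P*(4 - P))
(-80 - 96)*A(N(4), 4) = (-80 - 96)*(3*4*(4 - 1*4)/4) = -528*4*(4 - 4)/4 = -528*4*0/4 = -176*0 = 0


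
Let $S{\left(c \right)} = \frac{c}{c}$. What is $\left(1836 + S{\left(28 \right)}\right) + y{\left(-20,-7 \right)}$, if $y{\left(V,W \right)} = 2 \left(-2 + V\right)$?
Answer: $1793$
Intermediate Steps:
$y{\left(V,W \right)} = -4 + 2 V$
$S{\left(c \right)} = 1$
$\left(1836 + S{\left(28 \right)}\right) + y{\left(-20,-7 \right)} = \left(1836 + 1\right) + \left(-4 + 2 \left(-20\right)\right) = 1837 - 44 = 1793$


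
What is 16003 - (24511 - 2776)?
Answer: -5732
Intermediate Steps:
16003 - (24511 - 2776) = 16003 - 1*21735 = 16003 - 21735 = -5732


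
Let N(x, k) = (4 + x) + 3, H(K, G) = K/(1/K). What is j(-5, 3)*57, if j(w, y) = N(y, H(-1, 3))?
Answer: 570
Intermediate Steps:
H(K, G) = K**2 (H(K, G) = K*K = K**2)
N(x, k) = 7 + x
j(w, y) = 7 + y
j(-5, 3)*57 = (7 + 3)*57 = 10*57 = 570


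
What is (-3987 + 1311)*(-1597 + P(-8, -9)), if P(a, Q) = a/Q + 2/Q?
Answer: 4271788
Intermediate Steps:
P(a, Q) = 2/Q + a/Q
(-3987 + 1311)*(-1597 + P(-8, -9)) = (-3987 + 1311)*(-1597 + (2 - 8)/(-9)) = -2676*(-1597 - 1/9*(-6)) = -2676*(-1597 + 2/3) = -2676*(-4789/3) = 4271788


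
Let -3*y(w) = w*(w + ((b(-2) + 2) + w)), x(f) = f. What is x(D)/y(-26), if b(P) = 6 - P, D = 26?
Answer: -1/14 ≈ -0.071429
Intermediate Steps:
y(w) = -w*(10 + 2*w)/3 (y(w) = -w*(w + (((6 - 1*(-2)) + 2) + w))/3 = -w*(w + (((6 + 2) + 2) + w))/3 = -w*(w + ((8 + 2) + w))/3 = -w*(w + (10 + w))/3 = -w*(10 + 2*w)/3)
x(D)/y(-26) = 26/((-⅔*(-26)*(5 - 26))) = 26/((-⅔*(-26)*(-21))) = 26/(-364) = 26*(-1/364) = -1/14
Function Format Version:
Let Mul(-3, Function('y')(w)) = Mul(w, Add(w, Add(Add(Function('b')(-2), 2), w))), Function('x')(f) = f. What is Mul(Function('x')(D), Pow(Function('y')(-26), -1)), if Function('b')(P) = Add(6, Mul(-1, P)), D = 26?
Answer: Rational(-1, 14) ≈ -0.071429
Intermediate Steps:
Function('y')(w) = Mul(Rational(-1, 3), w, Add(10, Mul(2, w))) (Function('y')(w) = Mul(Rational(-1, 3), Mul(w, Add(w, Add(Add(Add(6, Mul(-1, -2)), 2), w)))) = Mul(Rational(-1, 3), Mul(w, Add(w, Add(Add(Add(6, 2), 2), w)))) = Mul(Rational(-1, 3), Mul(w, Add(w, Add(Add(8, 2), w)))) = Mul(Rational(-1, 3), Mul(w, Add(w, Add(10, w)))) = Mul(Rational(-1, 3), Mul(w, Add(10, Mul(2, w)))) = Mul(Rational(-1, 3), w, Add(10, Mul(2, w))))
Mul(Function('x')(D), Pow(Function('y')(-26), -1)) = Mul(26, Pow(Mul(Rational(-2, 3), -26, Add(5, -26)), -1)) = Mul(26, Pow(Mul(Rational(-2, 3), -26, -21), -1)) = Mul(26, Pow(-364, -1)) = Mul(26, Rational(-1, 364)) = Rational(-1, 14)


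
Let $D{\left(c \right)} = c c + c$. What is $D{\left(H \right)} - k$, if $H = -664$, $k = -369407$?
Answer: $809639$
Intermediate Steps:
$D{\left(c \right)} = c + c^{2}$ ($D{\left(c \right)} = c^{2} + c = c + c^{2}$)
$D{\left(H \right)} - k = - 664 \left(1 - 664\right) - -369407 = \left(-664\right) \left(-663\right) + 369407 = 440232 + 369407 = 809639$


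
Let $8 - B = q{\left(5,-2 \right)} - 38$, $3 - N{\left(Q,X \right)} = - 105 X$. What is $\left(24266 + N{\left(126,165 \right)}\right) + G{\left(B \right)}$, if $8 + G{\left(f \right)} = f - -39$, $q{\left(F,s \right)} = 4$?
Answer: $41667$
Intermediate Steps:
$N{\left(Q,X \right)} = 3 + 105 X$ ($N{\left(Q,X \right)} = 3 - - 105 X = 3 + 105 X$)
$B = 42$ ($B = 8 - \left(4 - 38\right) = 8 - -34 = 8 + 34 = 42$)
$G{\left(f \right)} = 31 + f$ ($G{\left(f \right)} = -8 + \left(f - -39\right) = -8 + \left(f + 39\right) = -8 + \left(39 + f\right) = 31 + f$)
$\left(24266 + N{\left(126,165 \right)}\right) + G{\left(B \right)} = \left(24266 + \left(3 + 105 \cdot 165\right)\right) + \left(31 + 42\right) = \left(24266 + \left(3 + 17325\right)\right) + 73 = \left(24266 + 17328\right) + 73 = 41594 + 73 = 41667$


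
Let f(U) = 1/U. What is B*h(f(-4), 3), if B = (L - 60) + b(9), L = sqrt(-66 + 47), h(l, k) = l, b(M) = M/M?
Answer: 59/4 - I*sqrt(19)/4 ≈ 14.75 - 1.0897*I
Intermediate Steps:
b(M) = 1
f(U) = 1/U
L = I*sqrt(19) (L = sqrt(-19) = I*sqrt(19) ≈ 4.3589*I)
B = -59 + I*sqrt(19) (B = (I*sqrt(19) - 60) + 1 = (-60 + I*sqrt(19)) + 1 = -59 + I*sqrt(19) ≈ -59.0 + 4.3589*I)
B*h(f(-4), 3) = (-59 + I*sqrt(19))/(-4) = (-59 + I*sqrt(19))*(-1/4) = 59/4 - I*sqrt(19)/4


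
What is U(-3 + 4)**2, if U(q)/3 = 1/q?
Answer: 9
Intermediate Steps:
U(q) = 3/q
U(-3 + 4)**2 = (3/(-3 + 4))**2 = (3/1)**2 = (3*1)**2 = 3**2 = 9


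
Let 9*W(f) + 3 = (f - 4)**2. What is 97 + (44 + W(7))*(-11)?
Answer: -1183/3 ≈ -394.33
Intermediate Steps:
W(f) = -1/3 + (-4 + f)**2/9 (W(f) = -1/3 + (f - 4)**2/9 = -1/3 + (-4 + f)**2/9)
97 + (44 + W(7))*(-11) = 97 + (44 + (-1/3 + (-4 + 7)**2/9))*(-11) = 97 + (44 + (-1/3 + (1/9)*3**2))*(-11) = 97 + (44 + (-1/3 + (1/9)*9))*(-11) = 97 + (44 + (-1/3 + 1))*(-11) = 97 + (44 + 2/3)*(-11) = 97 + (134/3)*(-11) = 97 - 1474/3 = -1183/3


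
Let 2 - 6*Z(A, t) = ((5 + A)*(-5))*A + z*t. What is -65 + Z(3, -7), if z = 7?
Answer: -73/2 ≈ -36.500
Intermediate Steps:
Z(A, t) = ⅓ - 7*t/6 - A*(-25 - 5*A)/6 (Z(A, t) = ⅓ - (((5 + A)*(-5))*A + 7*t)/6 = ⅓ - ((-25 - 5*A)*A + 7*t)/6 = ⅓ - (A*(-25 - 5*A) + 7*t)/6 = ⅓ - (7*t + A*(-25 - 5*A))/6 = ⅓ + (-7*t/6 - A*(-25 - 5*A)/6) = ⅓ - 7*t/6 - A*(-25 - 5*A)/6)
-65 + Z(3, -7) = -65 + (⅓ - 7/6*(-7) + (⅚)*3² + (25/6)*3) = -65 + (⅓ + 49/6 + (⅚)*9 + 25/2) = -65 + (⅓ + 49/6 + 15/2 + 25/2) = -65 + 57/2 = -73/2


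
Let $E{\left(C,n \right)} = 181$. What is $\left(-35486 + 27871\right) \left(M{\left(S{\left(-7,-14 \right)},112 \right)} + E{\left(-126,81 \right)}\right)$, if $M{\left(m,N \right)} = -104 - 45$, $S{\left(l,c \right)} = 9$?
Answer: $-243680$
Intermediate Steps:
$M{\left(m,N \right)} = -149$ ($M{\left(m,N \right)} = -104 - 45 = -149$)
$\left(-35486 + 27871\right) \left(M{\left(S{\left(-7,-14 \right)},112 \right)} + E{\left(-126,81 \right)}\right) = \left(-35486 + 27871\right) \left(-149 + 181\right) = \left(-7615\right) 32 = -243680$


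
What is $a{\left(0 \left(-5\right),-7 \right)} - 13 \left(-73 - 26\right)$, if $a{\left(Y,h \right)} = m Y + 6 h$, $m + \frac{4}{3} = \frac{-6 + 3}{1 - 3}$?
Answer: $1245$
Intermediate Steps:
$m = \frac{1}{6}$ ($m = - \frac{4}{3} + \frac{-6 + 3}{1 - 3} = - \frac{4}{3} - \frac{3}{-2} = - \frac{4}{3} - - \frac{3}{2} = - \frac{4}{3} + \frac{3}{2} = \frac{1}{6} \approx 0.16667$)
$a{\left(Y,h \right)} = 6 h + \frac{Y}{6}$ ($a{\left(Y,h \right)} = \frac{Y}{6} + 6 h = 6 h + \frac{Y}{6}$)
$a{\left(0 \left(-5\right),-7 \right)} - 13 \left(-73 - 26\right) = \left(6 \left(-7\right) + \frac{0 \left(-5\right)}{6}\right) - 13 \left(-73 - 26\right) = \left(-42 + \frac{1}{6} \cdot 0\right) - 13 \left(-73 - 26\right) = \left(-42 + 0\right) - -1287 = -42 + 1287 = 1245$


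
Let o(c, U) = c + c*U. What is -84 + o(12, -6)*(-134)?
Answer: 7956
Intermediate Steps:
o(c, U) = c + U*c
-84 + o(12, -6)*(-134) = -84 + (12*(1 - 6))*(-134) = -84 + (12*(-5))*(-134) = -84 - 60*(-134) = -84 + 8040 = 7956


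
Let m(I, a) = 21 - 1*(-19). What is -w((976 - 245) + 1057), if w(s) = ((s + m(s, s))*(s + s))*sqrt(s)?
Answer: -13073856*sqrt(447) ≈ -2.7641e+8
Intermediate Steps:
m(I, a) = 40 (m(I, a) = 21 + 19 = 40)
w(s) = 2*s**(3/2)*(40 + s) (w(s) = ((s + 40)*(s + s))*sqrt(s) = ((40 + s)*(2*s))*sqrt(s) = (2*s*(40 + s))*sqrt(s) = 2*s**(3/2)*(40 + s))
-w((976 - 245) + 1057) = -2*((976 - 245) + 1057)**(3/2)*(40 + ((976 - 245) + 1057)) = -2*(731 + 1057)**(3/2)*(40 + (731 + 1057)) = -2*1788**(3/2)*(40 + 1788) = -2*3576*sqrt(447)*1828 = -13073856*sqrt(447)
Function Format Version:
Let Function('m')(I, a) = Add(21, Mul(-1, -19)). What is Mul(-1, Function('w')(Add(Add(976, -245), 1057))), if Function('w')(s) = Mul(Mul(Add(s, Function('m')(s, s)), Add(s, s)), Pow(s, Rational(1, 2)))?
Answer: Mul(-13073856, Pow(447, Rational(1, 2))) ≈ -2.7641e+8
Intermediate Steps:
Function('m')(I, a) = 40 (Function('m')(I, a) = Add(21, 19) = 40)
Function('w')(s) = Mul(2, Pow(s, Rational(3, 2)), Add(40, s)) (Function('w')(s) = Mul(Mul(Add(s, 40), Add(s, s)), Pow(s, Rational(1, 2))) = Mul(Mul(Add(40, s), Mul(2, s)), Pow(s, Rational(1, 2))) = Mul(Mul(2, s, Add(40, s)), Pow(s, Rational(1, 2))) = Mul(2, Pow(s, Rational(3, 2)), Add(40, s)))
Mul(-1, Function('w')(Add(Add(976, -245), 1057))) = Mul(-1, Mul(2, Pow(Add(Add(976, -245), 1057), Rational(3, 2)), Add(40, Add(Add(976, -245), 1057)))) = Mul(-1, Mul(2, Pow(Add(731, 1057), Rational(3, 2)), Add(40, Add(731, 1057)))) = Mul(-1, Mul(2, Pow(1788, Rational(3, 2)), Add(40, 1788))) = Mul(-1, Mul(2, Mul(3576, Pow(447, Rational(1, 2))), 1828)) = Mul(-1, Mul(13073856, Pow(447, Rational(1, 2)))) = Mul(-13073856, Pow(447, Rational(1, 2)))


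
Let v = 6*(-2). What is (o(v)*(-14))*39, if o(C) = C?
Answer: 6552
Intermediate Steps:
v = -12
(o(v)*(-14))*39 = -12*(-14)*39 = 168*39 = 6552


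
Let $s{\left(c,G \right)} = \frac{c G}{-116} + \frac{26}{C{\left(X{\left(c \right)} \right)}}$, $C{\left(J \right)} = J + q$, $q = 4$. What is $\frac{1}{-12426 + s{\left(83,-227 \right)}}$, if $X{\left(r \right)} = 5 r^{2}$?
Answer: $- \frac{3996084}{49006283159} \approx -8.1542 \cdot 10^{-5}$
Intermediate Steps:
$C{\left(J \right)} = 4 + J$ ($C{\left(J \right)} = J + 4 = 4 + J$)
$s{\left(c,G \right)} = \frac{26}{4 + 5 c^{2}} - \frac{G c}{116}$ ($s{\left(c,G \right)} = \frac{c G}{-116} + \frac{26}{4 + 5 c^{2}} = G c \left(- \frac{1}{116}\right) + \frac{26}{4 + 5 c^{2}} = - \frac{G c}{116} + \frac{26}{4 + 5 c^{2}} = \frac{26}{4 + 5 c^{2}} - \frac{G c}{116}$)
$\frac{1}{-12426 + s{\left(83,-227 \right)}} = \frac{1}{-12426 + \frac{3016 - \left(-227\right) 83 \left(4 + 5 \cdot 83^{2}\right)}{116 \left(4 + 5 \cdot 83^{2}\right)}} = \frac{1}{-12426 + \frac{3016 - \left(-227\right) 83 \left(4 + 5 \cdot 6889\right)}{116 \left(4 + 5 \cdot 6889\right)}} = \frac{1}{-12426 + \frac{3016 - \left(-227\right) 83 \left(4 + 34445\right)}{116 \left(4 + 34445\right)}} = \frac{1}{-12426 + \frac{3016 - \left(-227\right) 83 \cdot 34449}{116 \cdot 34449}} = \frac{1}{-12426 + \frac{1}{116} \cdot \frac{1}{34449} \left(3016 + 649053609\right)} = \frac{1}{-12426 + \frac{1}{116} \cdot \frac{1}{34449} \cdot 649056625} = \frac{1}{-12426 + \frac{649056625}{3996084}} = \frac{1}{- \frac{49006283159}{3996084}} = - \frac{3996084}{49006283159}$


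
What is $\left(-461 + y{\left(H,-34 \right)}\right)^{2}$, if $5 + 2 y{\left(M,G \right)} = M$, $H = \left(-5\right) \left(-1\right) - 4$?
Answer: $214369$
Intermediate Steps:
$H = 1$ ($H = 5 - 4 = 1$)
$y{\left(M,G \right)} = - \frac{5}{2} + \frac{M}{2}$
$\left(-461 + y{\left(H,-34 \right)}\right)^{2} = \left(-461 + \left(- \frac{5}{2} + \frac{1}{2} \cdot 1\right)\right)^{2} = \left(-461 + \left(- \frac{5}{2} + \frac{1}{2}\right)\right)^{2} = \left(-461 - 2\right)^{2} = \left(-463\right)^{2} = 214369$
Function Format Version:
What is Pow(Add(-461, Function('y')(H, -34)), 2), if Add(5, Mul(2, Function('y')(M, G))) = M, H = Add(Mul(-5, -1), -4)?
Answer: 214369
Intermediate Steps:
H = 1 (H = Add(5, -4) = 1)
Function('y')(M, G) = Add(Rational(-5, 2), Mul(Rational(1, 2), M))
Pow(Add(-461, Function('y')(H, -34)), 2) = Pow(Add(-461, Add(Rational(-5, 2), Mul(Rational(1, 2), 1))), 2) = Pow(Add(-461, Add(Rational(-5, 2), Rational(1, 2))), 2) = Pow(Add(-461, -2), 2) = Pow(-463, 2) = 214369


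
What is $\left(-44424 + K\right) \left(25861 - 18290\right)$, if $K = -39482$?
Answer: $-635252326$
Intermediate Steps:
$\left(-44424 + K\right) \left(25861 - 18290\right) = \left(-44424 - 39482\right) \left(25861 - 18290\right) = \left(-83906\right) 7571 = -635252326$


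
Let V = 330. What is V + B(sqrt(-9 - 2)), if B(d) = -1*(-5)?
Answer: 335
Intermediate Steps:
B(d) = 5
V + B(sqrt(-9 - 2)) = 330 + 5 = 335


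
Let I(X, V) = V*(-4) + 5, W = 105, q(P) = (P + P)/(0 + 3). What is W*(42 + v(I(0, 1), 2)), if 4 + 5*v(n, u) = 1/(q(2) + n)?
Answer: 4335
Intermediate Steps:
q(P) = 2*P/3 (q(P) = (2*P)/3 = (2*P)*(⅓) = 2*P/3)
I(X, V) = 5 - 4*V (I(X, V) = -4*V + 5 = 5 - 4*V)
v(n, u) = -⅘ + 1/(5*(4/3 + n)) (v(n, u) = -⅘ + 1/(5*((⅔)*2 + n)) = -⅘ + 1/(5*(4/3 + n)))
W*(42 + v(I(0, 1), 2)) = 105*(42 + (-13 - 12*(5 - 4*1))/(5*(4 + 3*(5 - 4*1)))) = 105*(42 + (-13 - 12*(5 - 4))/(5*(4 + 3*(5 - 4)))) = 105*(42 + (-13 - 12*1)/(5*(4 + 3*1))) = 105*(42 + (-13 - 12)/(5*(4 + 3))) = 105*(42 + (⅕)*(-25)/7) = 105*(42 + (⅕)*(⅐)*(-25)) = 105*(42 - 5/7) = 105*(289/7) = 4335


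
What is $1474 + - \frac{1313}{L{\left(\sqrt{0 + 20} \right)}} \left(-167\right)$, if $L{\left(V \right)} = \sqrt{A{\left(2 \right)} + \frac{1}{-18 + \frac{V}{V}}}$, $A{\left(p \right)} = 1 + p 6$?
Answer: $1474 + \frac{219271 \sqrt{935}}{110} \approx 62427.0$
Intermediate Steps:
$A{\left(p \right)} = 1 + 6 p$
$L{\left(V \right)} = \frac{2 \sqrt{935}}{17}$ ($L{\left(V \right)} = \sqrt{\left(1 + 6 \cdot 2\right) + \frac{1}{-18 + \frac{V}{V}}} = \sqrt{\left(1 + 12\right) + \frac{1}{-18 + 1}} = \sqrt{13 + \frac{1}{-17}} = \sqrt{13 - \frac{1}{17}} = \sqrt{\frac{220}{17}} = \frac{2 \sqrt{935}}{17}$)
$1474 + - \frac{1313}{L{\left(\sqrt{0 + 20} \right)}} \left(-167\right) = 1474 + - \frac{1313}{\frac{2}{17} \sqrt{935}} \left(-167\right) = 1474 + - 1313 \frac{\sqrt{935}}{110} \left(-167\right) = 1474 + - \frac{1313 \sqrt{935}}{110} \left(-167\right) = 1474 + \frac{219271 \sqrt{935}}{110}$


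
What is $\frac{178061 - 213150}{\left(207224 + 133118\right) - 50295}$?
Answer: $- \frac{35089}{290047} \approx -0.12098$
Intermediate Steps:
$\frac{178061 - 213150}{\left(207224 + 133118\right) - 50295} = - \frac{35089}{340342 - 50295} = - \frac{35089}{290047}$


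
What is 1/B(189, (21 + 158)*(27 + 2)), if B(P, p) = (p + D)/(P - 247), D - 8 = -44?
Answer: -58/5155 ≈ -0.011251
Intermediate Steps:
D = -36 (D = 8 - 44 = -36)
B(P, p) = (-36 + p)/(-247 + P) (B(P, p) = (p - 36)/(P - 247) = (-36 + p)/(-247 + P))
1/B(189, (21 + 158)*(27 + 2)) = 1/((-36 + (21 + 158)*(27 + 2))/(-247 + 189)) = 1/((-36 + 179*29)/(-58)) = 1/(-(-36 + 5191)/58) = 1/(-1/58*5155) = 1/(-5155/58) = -58/5155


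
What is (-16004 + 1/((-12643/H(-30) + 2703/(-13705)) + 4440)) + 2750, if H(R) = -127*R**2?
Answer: -18436425495896982/1391008435883 ≈ -13254.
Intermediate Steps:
(-16004 + 1/((-12643/H(-30) + 2703/(-13705)) + 4440)) + 2750 = (-16004 + 1/((-12643/((-127*(-30)**2)) + 2703/(-13705)) + 4440)) + 2750 = (-16004 + 1/((-12643/((-127*900)) + 2703*(-1/13705)) + 4440)) + 2750 = (-16004 + 1/((-12643/(-114300) - 2703/13705) + 4440)) + 2750 = (-16004 + 1/((-12643*(-1/114300) - 2703/13705) + 4440)) + 2750 = (-16004 + 1/((12643/114300 - 2703/13705) + 4440)) + 2750 = (-16004 + 1/(-27136117/313296300 + 4440)) + 2750 = (-16004 + 1/(1391008435883/313296300)) + 2750 = (-16004 + 313296300/1391008435883) + 2750 = -22261698694575232/1391008435883 + 2750 = -18436425495896982/1391008435883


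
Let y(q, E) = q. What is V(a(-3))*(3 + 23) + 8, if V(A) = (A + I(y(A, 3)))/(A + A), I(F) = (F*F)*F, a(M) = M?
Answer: 138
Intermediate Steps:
I(F) = F³ (I(F) = F²*F = F³)
V(A) = (A + A³)/(2*A) (V(A) = (A + A³)/(A + A) = (A + A³)/((2*A)) = (A + A³)*(1/(2*A)) = (A + A³)/(2*A))
V(a(-3))*(3 + 23) + 8 = (½ + (½)*(-3)²)*(3 + 23) + 8 = (½ + (½)*9)*26 + 8 = (½ + 9/2)*26 + 8 = 5*26 + 8 = 130 + 8 = 138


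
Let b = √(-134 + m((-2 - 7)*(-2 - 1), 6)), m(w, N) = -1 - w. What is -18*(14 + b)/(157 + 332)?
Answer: -84/163 - 54*I*√2/163 ≈ -0.51534 - 0.46851*I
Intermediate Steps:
b = 9*I*√2 (b = √(-134 + (-1 - (-2 - 7)*(-2 - 1))) = √(-134 + (-1 - (-9)*(-3))) = √(-134 + (-1 - 1*27)) = √(-134 + (-1 - 27)) = √(-134 - 28) = √(-162) = 9*I*√2 ≈ 12.728*I)
-18*(14 + b)/(157 + 332) = -18*(14 + 9*I*√2)/(157 + 332) = -18*(14 + 9*I*√2)/489 = -18*(14/489 + 3*I*√2/163) = -84/163 - 54*I*√2/163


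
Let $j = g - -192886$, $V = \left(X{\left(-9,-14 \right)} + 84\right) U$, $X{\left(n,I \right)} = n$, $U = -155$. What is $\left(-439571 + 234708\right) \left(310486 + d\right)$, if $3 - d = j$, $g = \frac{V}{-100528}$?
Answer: $- \frac{2421968799157017}{100528} \approx -2.4092 \cdot 10^{10}$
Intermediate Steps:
$V = -11625$ ($V = \left(-9 + 84\right) \left(-155\right) = 75 \left(-155\right) = -11625$)
$g = \frac{11625}{100528}$ ($g = - \frac{11625}{-100528} = \left(-11625\right) \left(- \frac{1}{100528}\right) = \frac{11625}{100528} \approx 0.11564$)
$j = \frac{19390455433}{100528}$ ($j = \frac{11625}{100528} - -192886 = \frac{11625}{100528} + 192886 = \frac{19390455433}{100528} \approx 1.9289 \cdot 10^{5}$)
$d = - \frac{19390153849}{100528}$ ($d = 3 - \frac{19390455433}{100528} = - \frac{19390153849}{100528} \approx -1.9288 \cdot 10^{5}$)
$\left(-439571 + 234708\right) \left(310486 + d\right) = \left(-439571 + 234708\right) \left(310486 - \frac{19390153849}{100528}\right) = \left(-204863\right) \frac{11822382759}{100528} = - \frac{2421968799157017}{100528}$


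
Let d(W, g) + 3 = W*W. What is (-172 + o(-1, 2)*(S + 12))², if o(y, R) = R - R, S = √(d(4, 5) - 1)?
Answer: 29584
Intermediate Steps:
d(W, g) = -3 + W² (d(W, g) = -3 + W*W = -3 + W²)
S = 2*√3 (S = √((-3 + 4²) - 1) = √((-3 + 16) - 1) = √(13 - 1) = √12 = 2*√3 ≈ 3.4641)
o(y, R) = 0
(-172 + o(-1, 2)*(S + 12))² = (-172 + 0*(2*√3 + 12))² = (-172 + 0*(12 + 2*√3))² = (-172 + 0)² = (-172)² = 29584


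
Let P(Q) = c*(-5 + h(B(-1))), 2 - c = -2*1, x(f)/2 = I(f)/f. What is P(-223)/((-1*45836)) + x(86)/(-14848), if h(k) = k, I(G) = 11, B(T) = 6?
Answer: -764513/7316158976 ≈ -0.00010450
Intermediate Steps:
x(f) = 22/f (x(f) = 2*(11/f) = 22/f)
c = 4 (c = 2 - (-2) = 2 - 1*(-2) = 2 + 2 = 4)
P(Q) = 4 (P(Q) = 4*(-5 + 6) = 4*1 = 4)
P(-223)/((-1*45836)) + x(86)/(-14848) = 4/((-1*45836)) + (22/86)/(-14848) = 4/(-45836) + (22*(1/86))*(-1/14848) = 4*(-1/45836) + (11/43)*(-1/14848) = -1/11459 - 11/638464 = -764513/7316158976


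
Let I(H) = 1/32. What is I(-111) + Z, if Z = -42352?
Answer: -1355263/32 ≈ -42352.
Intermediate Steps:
I(H) = 1/32
I(-111) + Z = 1/32 - 42352 = -1355263/32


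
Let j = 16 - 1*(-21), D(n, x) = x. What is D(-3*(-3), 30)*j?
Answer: 1110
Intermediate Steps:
j = 37 (j = 16 + 21 = 37)
D(-3*(-3), 30)*j = 30*37 = 1110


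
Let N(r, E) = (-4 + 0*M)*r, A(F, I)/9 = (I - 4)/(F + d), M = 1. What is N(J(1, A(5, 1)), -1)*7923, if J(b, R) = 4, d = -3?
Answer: -126768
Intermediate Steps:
A(F, I) = 9*(-4 + I)/(-3 + F) (A(F, I) = 9*((I - 4)/(F - 3)) = 9*((-4 + I)/(-3 + F)) = 9*(-4 + I)/(-3 + F))
N(r, E) = -4*r (N(r, E) = (-4 + 0*1)*r = (-4 + 0)*r = -4*r)
N(J(1, A(5, 1)), -1)*7923 = -4*4*7923 = -16*7923 = -126768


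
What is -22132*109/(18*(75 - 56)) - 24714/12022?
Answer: -7252545181/1027881 ≈ -7055.8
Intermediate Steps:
-22132*109/(18*(75 - 56)) - 24714/12022 = -22132/((18*(1/109))*19) - 24714*1/12022 = -22132/((18/109)*19) - 12357/6011 = -22132/342/109 - 12357/6011 = -22132*109/342 - 12357/6011 = -1206194/171 - 12357/6011 = -7252545181/1027881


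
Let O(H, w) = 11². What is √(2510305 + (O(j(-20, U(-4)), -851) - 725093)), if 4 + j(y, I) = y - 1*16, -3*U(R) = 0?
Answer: √1785333 ≈ 1336.2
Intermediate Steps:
U(R) = 0 (U(R) = -⅓*0 = 0)
j(y, I) = -20 + y (j(y, I) = -4 + (y - 1*16) = -4 + (y - 16) = -4 + (-16 + y) = -20 + y)
O(H, w) = 121
√(2510305 + (O(j(-20, U(-4)), -851) - 725093)) = √(2510305 + (121 - 725093)) = √(2510305 - 724972) = √1785333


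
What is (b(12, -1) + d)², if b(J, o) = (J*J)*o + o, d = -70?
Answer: 46225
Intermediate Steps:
b(J, o) = o + o*J² (b(J, o) = J²*o + o = o*J² + o = o + o*J²)
(b(12, -1) + d)² = (-(1 + 12²) - 70)² = (-(1 + 144) - 70)² = (-1*145 - 70)² = (-145 - 70)² = (-215)² = 46225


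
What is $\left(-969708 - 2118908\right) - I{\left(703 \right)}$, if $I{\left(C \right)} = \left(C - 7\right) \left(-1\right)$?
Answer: $-3087920$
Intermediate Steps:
$I{\left(C \right)} = 7 - C$ ($I{\left(C \right)} = \left(-7 + C\right) \left(-1\right) = 7 - C$)
$\left(-969708 - 2118908\right) - I{\left(703 \right)} = \left(-969708 - 2118908\right) - \left(7 - 703\right) = -3088616 - -696 = -3088616 + 696 = -3087920$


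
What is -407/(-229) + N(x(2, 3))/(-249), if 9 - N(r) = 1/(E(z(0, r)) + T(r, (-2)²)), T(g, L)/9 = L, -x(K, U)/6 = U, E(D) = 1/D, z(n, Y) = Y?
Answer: 21413192/12297529 ≈ 1.7413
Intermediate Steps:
E(D) = 1/D
x(K, U) = -6*U
T(g, L) = 9*L
N(r) = 9 - 1/(36 + 1/r) (N(r) = 9 - 1/(1/r + 9*(-2)²) = 9 - 1/(1/r + 9*4) = 9 - 1/(1/r + 36) = 9 - 1/(36 + 1/r))
-407/(-229) + N(x(2, 3))/(-249) = -407/(-229) + ((9 + 323*(-6*3))/(1 + 36*(-6*3)))/(-249) = -407*(-1/229) + ((9 + 323*(-18))/(1 + 36*(-18)))*(-1/249) = 407/229 + ((9 - 5814)/(1 - 648))*(-1/249) = 407/229 + (-5805/(-647))*(-1/249) = 407/229 - 1/647*(-5805)*(-1/249) = 407/229 + (5805/647)*(-1/249) = 407/229 - 1935/53701 = 21413192/12297529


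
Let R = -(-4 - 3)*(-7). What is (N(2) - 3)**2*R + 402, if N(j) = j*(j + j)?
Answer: -823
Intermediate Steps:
N(j) = 2*j**2 (N(j) = j*(2*j) = 2*j**2)
R = -49 (R = -1*(-7)*(-7) = 7*(-7) = -49)
(N(2) - 3)**2*R + 402 = (2*2**2 - 3)**2*(-49) + 402 = (2*4 - 3)**2*(-49) + 402 = (8 - 3)**2*(-49) + 402 = 5**2*(-49) + 402 = 25*(-49) + 402 = -1225 + 402 = -823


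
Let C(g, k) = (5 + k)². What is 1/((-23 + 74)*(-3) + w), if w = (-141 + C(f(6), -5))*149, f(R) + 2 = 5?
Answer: -1/21162 ≈ -4.7254e-5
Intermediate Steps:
f(R) = 3 (f(R) = -2 + 5 = 3)
w = -21009 (w = (-141 + (5 - 5)²)*149 = (-141 + 0²)*149 = (-141 + 0)*149 = -141*149 = -21009)
1/((-23 + 74)*(-3) + w) = 1/((-23 + 74)*(-3) - 21009) = 1/(51*(-3) - 21009) = 1/(-153 - 21009) = 1/(-21162) = -1/21162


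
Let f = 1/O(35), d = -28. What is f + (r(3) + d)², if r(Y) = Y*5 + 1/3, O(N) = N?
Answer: 50549/315 ≈ 160.47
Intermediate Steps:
r(Y) = ⅓ + 5*Y (r(Y) = 5*Y + ⅓ = ⅓ + 5*Y)
f = 1/35 ≈ 0.028571
f + (r(3) + d)² = 1/35 + ((⅓ + 5*3) - 28)² = 1/35 + ((⅓ + 15) - 28)² = 1/35 + (46/3 - 28)² = 1/35 + (-38/3)² = 1/35 + 1444/9 = 50549/315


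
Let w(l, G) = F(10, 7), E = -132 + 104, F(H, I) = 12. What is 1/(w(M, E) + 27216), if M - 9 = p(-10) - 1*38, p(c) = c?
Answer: 1/27228 ≈ 3.6727e-5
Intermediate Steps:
M = -39 (M = 9 + (-10 - 1*38) = 9 + (-10 - 38) = 9 - 48 = -39)
E = -28
w(l, G) = 12
1/(w(M, E) + 27216) = 1/(12 + 27216) = 1/27228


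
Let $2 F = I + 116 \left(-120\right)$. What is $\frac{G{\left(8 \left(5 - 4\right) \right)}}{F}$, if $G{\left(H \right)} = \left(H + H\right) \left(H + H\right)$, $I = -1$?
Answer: $- \frac{512}{13921} \approx -0.036779$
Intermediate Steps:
$G{\left(H \right)} = 4 H^{2}$ ($G{\left(H \right)} = 2 H 2 H = 4 H^{2}$)
$F = - \frac{13921}{2}$ ($F = \frac{-1 + 116 \left(-120\right)}{2} = \frac{-1 - 13920}{2} = \frac{1}{2} \left(-13921\right) = - \frac{13921}{2} \approx -6960.5$)
$\frac{G{\left(8 \left(5 - 4\right) \right)}}{F} = \frac{4 \left(8 \left(5 - 4\right)\right)^{2}}{- \frac{13921}{2}} = 4 \left(8 \cdot 1\right)^{2} \left(- \frac{2}{13921}\right) = 4 \cdot 8^{2} \left(- \frac{2}{13921}\right) = 4 \cdot 64 \left(- \frac{2}{13921}\right) = 256 \left(- \frac{2}{13921}\right) = - \frac{512}{13921}$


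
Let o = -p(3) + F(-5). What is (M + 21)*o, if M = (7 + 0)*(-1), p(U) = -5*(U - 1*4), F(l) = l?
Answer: -140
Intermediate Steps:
p(U) = 20 - 5*U (p(U) = -5*(U - 4) = -5*(-4 + U) = 20 - 5*U)
M = -7 (M = 7*(-1) = -7)
o = -10 (o = -(20 - 5*3) - 5 = -(20 - 15) - 5 = -1*5 - 5 = -5 - 5 = -10)
(M + 21)*o = (-7 + 21)*(-10) = 14*(-10) = -140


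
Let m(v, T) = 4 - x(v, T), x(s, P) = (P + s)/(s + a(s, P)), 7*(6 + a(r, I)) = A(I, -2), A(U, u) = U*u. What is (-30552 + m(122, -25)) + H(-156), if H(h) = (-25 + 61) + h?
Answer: -26436495/862 ≈ -30669.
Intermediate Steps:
H(h) = 36 + h
a(r, I) = -6 - 2*I/7 (a(r, I) = -6 + (I*(-2))/7 = -6 + (-2*I)/7 = -6 - 2*I/7)
x(s, P) = (P + s)/(-6 + s - 2*P/7) (x(s, P) = (P + s)/(s + (-6 - 2*P/7)) = (P + s)/(-6 + s - 2*P/7))
m(v, T) = 4 - 7*(T + v)/(-42 - 2*T + 7*v)
(-30552 + m(122, -25)) + H(-156) = (-30552 + 3*(-56 - 5*(-25) + 7*122)/(-42 - 2*(-25) + 7*122)) + (36 - 156) = (-30552 + 3*(-56 + 125 + 854)/(-42 + 50 + 854)) - 120 = (-30552 + 3*923/862) - 120 = (-30552 + 3*(1/862)*923) - 120 = (-30552 + 2769/862) - 120 = -26333055/862 - 120 = -26436495/862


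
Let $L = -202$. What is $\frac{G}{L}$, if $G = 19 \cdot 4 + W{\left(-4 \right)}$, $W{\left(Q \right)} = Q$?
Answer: $- \frac{36}{101} \approx -0.35644$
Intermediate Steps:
$G = 72$ ($G = 19 \cdot 4 - 4 = 76 - 4 = 72$)
$\frac{G}{L} = \frac{72}{-202} = 72 \left(- \frac{1}{202}\right) = - \frac{36}{101}$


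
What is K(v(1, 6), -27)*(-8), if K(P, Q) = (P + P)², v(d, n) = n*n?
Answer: -41472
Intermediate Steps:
v(d, n) = n²
K(P, Q) = 4*P² (K(P, Q) = (2*P)² = 4*P²)
K(v(1, 6), -27)*(-8) = (4*(6²)²)*(-8) = (4*36²)*(-8) = (4*1296)*(-8) = 5184*(-8) = -41472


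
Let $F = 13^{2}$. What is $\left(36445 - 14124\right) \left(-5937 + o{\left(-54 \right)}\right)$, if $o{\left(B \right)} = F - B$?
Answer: $-127542194$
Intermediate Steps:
$F = 169$
$o{\left(B \right)} = 169 - B$
$\left(36445 - 14124\right) \left(-5937 + o{\left(-54 \right)}\right) = \left(36445 - 14124\right) \left(-5937 + \left(169 - -54\right)\right) = 22321 \left(-5937 + \left(169 + 54\right)\right) = 22321 \left(-5937 + 223\right) = 22321 \left(-5714\right) = -127542194$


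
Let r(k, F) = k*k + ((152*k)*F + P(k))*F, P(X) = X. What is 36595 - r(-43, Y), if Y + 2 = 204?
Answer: 266738376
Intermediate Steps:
Y = 202 (Y = -2 + 204 = 202)
r(k, F) = k**2 + F*(k + 152*F*k) (r(k, F) = k*k + ((152*k)*F + k)*F = k**2 + (152*F*k + k)*F = k**2 + (k + 152*F*k)*F = k**2 + F*(k + 152*F*k))
36595 - r(-43, Y) = 36595 - (-43)*(202 - 43 + 152*202**2) = 36595 - (-43)*(202 - 43 + 152*40804) = 36595 - (-43)*(202 - 43 + 6202208) = 36595 - (-43)*6202367 = 36595 - 1*(-266701781) = 36595 + 266701781 = 266738376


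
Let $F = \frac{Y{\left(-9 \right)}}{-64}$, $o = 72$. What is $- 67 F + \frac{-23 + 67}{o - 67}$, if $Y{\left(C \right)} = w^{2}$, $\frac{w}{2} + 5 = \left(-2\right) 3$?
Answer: $\frac{41239}{80} \approx 515.49$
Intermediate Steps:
$w = -22$ ($w = -10 + 2 \left(\left(-2\right) 3\right) = -10 + 2 \left(-6\right) = -10 - 12 = -22$)
$Y{\left(C \right)} = 484$ ($Y{\left(C \right)} = \left(-22\right)^{2} = 484$)
$F = - \frac{121}{16}$ ($F = \frac{484}{-64} = 484 \left(- \frac{1}{64}\right) = - \frac{121}{16} \approx -7.5625$)
$- 67 F + \frac{-23 + 67}{o - 67} = \left(-67\right) \left(- \frac{121}{16}\right) + \frac{-23 + 67}{72 - 67} = \frac{8107}{16} + \frac{44}{5} = \frac{41239}{80}$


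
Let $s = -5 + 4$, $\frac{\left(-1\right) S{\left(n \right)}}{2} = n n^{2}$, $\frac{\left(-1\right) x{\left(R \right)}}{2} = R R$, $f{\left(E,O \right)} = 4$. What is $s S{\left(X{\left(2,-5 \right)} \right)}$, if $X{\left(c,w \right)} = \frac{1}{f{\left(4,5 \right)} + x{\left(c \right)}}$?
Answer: $- \frac{1}{32} \approx -0.03125$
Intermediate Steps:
$x{\left(R \right)} = - 2 R^{2}$ ($x{\left(R \right)} = - 2 R R = - 2 R^{2}$)
$X{\left(c,w \right)} = \frac{1}{4 - 2 c^{2}}$
$S{\left(n \right)} = - 2 n^{3}$ ($S{\left(n \right)} = - 2 n n^{2} = - 2 n^{3}$)
$s = -1$
$s S{\left(X{\left(2,-5 \right)} \right)} = - \left(-2\right) \left(- \frac{1}{-4 + 2 \cdot 2^{2}}\right)^{3} = - \left(-2\right) \left(- \frac{1}{-4 + 2 \cdot 4}\right)^{3} = - \left(-2\right) \left(- \frac{1}{-4 + 8}\right)^{3} = - \left(-2\right) \left(- \frac{1}{4}\right)^{3} = - \frac{\left(-2\right) \left(-1\right)}{64} = \left(-1\right) \frac{1}{32} = - \frac{1}{32}$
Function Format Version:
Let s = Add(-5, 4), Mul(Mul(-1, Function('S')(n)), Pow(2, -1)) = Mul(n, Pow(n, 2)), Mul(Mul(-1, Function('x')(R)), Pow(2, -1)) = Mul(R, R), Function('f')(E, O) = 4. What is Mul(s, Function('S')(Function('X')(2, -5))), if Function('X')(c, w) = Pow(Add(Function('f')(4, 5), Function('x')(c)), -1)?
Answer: Rational(-1, 32) ≈ -0.031250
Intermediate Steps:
Function('x')(R) = Mul(-2, Pow(R, 2)) (Function('x')(R) = Mul(-2, Mul(R, R)) = Mul(-2, Pow(R, 2)))
Function('X')(c, w) = Pow(Add(4, Mul(-2, Pow(c, 2))), -1)
Function('S')(n) = Mul(-2, Pow(n, 3)) (Function('S')(n) = Mul(-2, Mul(n, Pow(n, 2))) = Mul(-2, Pow(n, 3)))
s = -1
Mul(s, Function('S')(Function('X')(2, -5))) = Mul(-1, Mul(-2, Pow(Mul(-1, Pow(Add(-4, Mul(2, Pow(2, 2))), -1)), 3))) = Mul(-1, Mul(-2, Pow(Mul(-1, Pow(Add(-4, Mul(2, 4)), -1)), 3))) = Mul(-1, Mul(-2, Pow(Mul(-1, Pow(Add(-4, 8), -1)), 3))) = Mul(-1, Mul(-2, Pow(Mul(-1, Pow(4, -1)), 3))) = Mul(-1, Mul(-2, Pow(Mul(-1, Rational(1, 4)), 3))) = Mul(-1, Mul(-2, Pow(Rational(-1, 4), 3))) = Mul(-1, Mul(-2, Rational(-1, 64))) = Mul(-1, Rational(1, 32)) = Rational(-1, 32)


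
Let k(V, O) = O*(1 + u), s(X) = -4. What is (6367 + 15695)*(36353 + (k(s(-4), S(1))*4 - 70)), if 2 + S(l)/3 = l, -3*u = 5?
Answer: 800652042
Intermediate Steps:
u = -5/3 (u = -1/3*5 = -5/3 ≈ -1.6667)
S(l) = -6 + 3*l
k(V, O) = -2*O/3 (k(V, O) = O*(1 - 5/3) = O*(-2/3) = -2*O/3)
(6367 + 15695)*(36353 + (k(s(-4), S(1))*4 - 70)) = (6367 + 15695)*(36353 + (-2*(-6 + 3*1)/3*4 - 70)) = 22062*(36353 + (-2*(-6 + 3)/3*4 - 70)) = 22062*(36353 + (-2/3*(-3)*4 - 70)) = 22062*(36353 + (2*4 - 70)) = 22062*(36353 + (8 - 70)) = 22062*(36353 - 62) = 22062*36291 = 800652042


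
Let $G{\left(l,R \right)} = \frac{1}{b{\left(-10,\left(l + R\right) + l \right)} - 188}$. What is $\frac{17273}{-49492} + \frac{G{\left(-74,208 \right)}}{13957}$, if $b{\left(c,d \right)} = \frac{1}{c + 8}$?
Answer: $- \frac{90886980381}{260416461188} \approx -0.34901$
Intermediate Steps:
$b{\left(c,d \right)} = \frac{1}{8 + c}$
$G{\left(l,R \right)} = - \frac{2}{377}$ ($G{\left(l,R \right)} = \frac{1}{\frac{1}{8 - 10} - 188} = \frac{1}{\frac{1}{-2} - 188} = \frac{1}{- \frac{1}{2} - 188} = \frac{1}{- \frac{377}{2}} = - \frac{2}{377}$)
$\frac{17273}{-49492} + \frac{G{\left(-74,208 \right)}}{13957} = \frac{17273}{-49492} - \frac{2}{377 \cdot 13957} = 17273 \left(- \frac{1}{49492}\right) - \frac{2}{5261789} = - \frac{17273}{49492} - \frac{2}{5261789} = - \frac{90886980381}{260416461188}$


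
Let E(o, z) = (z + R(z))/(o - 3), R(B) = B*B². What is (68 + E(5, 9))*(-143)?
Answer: -62491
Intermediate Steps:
R(B) = B³
E(o, z) = (z + z³)/(-3 + o) (E(o, z) = (z + z³)/(o - 3) = (z + z³)/(-3 + o))
(68 + E(5, 9))*(-143) = (68 + (9 + 9³)/(-3 + 5))*(-143) = (68 + (9 + 729)/2)*(-143) = (68 + (½)*738)*(-143) = (68 + 369)*(-143) = 437*(-143) = -62491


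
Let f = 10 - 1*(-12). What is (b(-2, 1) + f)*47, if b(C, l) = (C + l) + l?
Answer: 1034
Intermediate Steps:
b(C, l) = C + 2*l
f = 22 (f = 10 + 12 = 22)
(b(-2, 1) + f)*47 = ((-2 + 2*1) + 22)*47 = ((-2 + 2) + 22)*47 = (0 + 22)*47 = 22*47 = 1034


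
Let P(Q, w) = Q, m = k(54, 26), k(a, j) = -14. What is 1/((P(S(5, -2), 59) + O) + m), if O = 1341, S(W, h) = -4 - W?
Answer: 1/1318 ≈ 0.00075873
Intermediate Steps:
m = -14
1/((P(S(5, -2), 59) + O) + m) = 1/(((-4 - 1*5) + 1341) - 14) = 1/(((-4 - 5) + 1341) - 14) = 1/((-9 + 1341) - 14) = 1/(1332 - 14) = 1/1318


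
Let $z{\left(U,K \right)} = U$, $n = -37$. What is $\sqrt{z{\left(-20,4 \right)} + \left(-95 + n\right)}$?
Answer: $2 i \sqrt{38} \approx 12.329 i$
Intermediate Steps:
$\sqrt{z{\left(-20,4 \right)} + \left(-95 + n\right)} = \sqrt{-20 - 132} = \sqrt{-152} = 2 i \sqrt{38}$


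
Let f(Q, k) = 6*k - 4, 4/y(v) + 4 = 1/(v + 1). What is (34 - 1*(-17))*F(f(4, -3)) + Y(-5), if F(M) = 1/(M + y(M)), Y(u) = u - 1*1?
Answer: -16059/1954 ≈ -8.2185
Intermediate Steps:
y(v) = 4/(-4 + 1/(1 + v)) (y(v) = 4/(-4 + 1/(v + 1)) = 4/(-4 + 1/(1 + v)))
f(Q, k) = -4 + 6*k
Y(u) = -1 + u (Y(u) = u - 1 = -1 + u)
F(M) = 1/(M + 4*(-1 - M)/(3 + 4*M))
(34 - 1*(-17))*F(f(4, -3)) + Y(-5) = (34 - 1*(-17))*((3 + 4*(-4 + 6*(-3)))/(-4 - (-4 + 6*(-3)) + 4*(-4 + 6*(-3))**2)) + (-1 - 5) = (34 + 17)*((3 + 4*(-4 - 18))/(-4 - (-4 - 18) + 4*(-4 - 18)**2)) - 6 = 51*((3 + 4*(-22))/(-4 - 1*(-22) + 4*(-22)**2)) - 6 = 51*((3 - 88)/(-4 + 22 + 4*484)) - 6 = 51*(-85/(-4 + 22 + 1936)) - 6 = 51*(-85/1954) - 6 = -4335/1954 - 6 = -16059/1954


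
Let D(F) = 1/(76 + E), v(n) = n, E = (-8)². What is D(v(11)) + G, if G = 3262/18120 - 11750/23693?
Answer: -46394909/150261006 ≈ -0.30876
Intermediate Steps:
E = 64
G = -67811717/214658580 (G = 3262*(1/18120) - 11750*1/23693 = 1631/9060 - 11750/23693 = -67811717/214658580 ≈ -0.31591)
D(F) = 1/140 (D(F) = 1/(76 + 64) = 1/140)
D(v(11)) + G = 1/140 - 67811717/214658580 = -46394909/150261006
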